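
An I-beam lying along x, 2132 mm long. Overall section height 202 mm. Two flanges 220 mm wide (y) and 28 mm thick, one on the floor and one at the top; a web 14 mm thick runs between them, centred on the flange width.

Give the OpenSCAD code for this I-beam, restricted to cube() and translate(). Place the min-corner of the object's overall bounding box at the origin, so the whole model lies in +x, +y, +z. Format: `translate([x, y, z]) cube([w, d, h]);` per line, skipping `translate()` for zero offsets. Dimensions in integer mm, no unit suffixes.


cube([2132, 220, 28]);
translate([0, 103, 28]) cube([2132, 14, 146]);
translate([0, 0, 174]) cube([2132, 220, 28]);


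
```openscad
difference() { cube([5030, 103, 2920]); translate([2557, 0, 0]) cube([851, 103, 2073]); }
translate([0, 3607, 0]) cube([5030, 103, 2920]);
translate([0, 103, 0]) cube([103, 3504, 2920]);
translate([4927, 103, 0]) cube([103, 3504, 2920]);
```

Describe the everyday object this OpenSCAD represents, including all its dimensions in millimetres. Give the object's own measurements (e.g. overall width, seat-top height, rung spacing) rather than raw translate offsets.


A single room: four walls, each 2920 mm tall and 103 mm thick, enclosing an outside footprint 5030×3710 mm (x × y), no floor or roof. The front and back walls (−y and +y sides) run the full x-width; the side walls fit between their inner faces. A door opening 851 mm wide and 2073 mm tall is cut through the front wall from the floor up, its −x edge 2557 mm from the wall's −x end.


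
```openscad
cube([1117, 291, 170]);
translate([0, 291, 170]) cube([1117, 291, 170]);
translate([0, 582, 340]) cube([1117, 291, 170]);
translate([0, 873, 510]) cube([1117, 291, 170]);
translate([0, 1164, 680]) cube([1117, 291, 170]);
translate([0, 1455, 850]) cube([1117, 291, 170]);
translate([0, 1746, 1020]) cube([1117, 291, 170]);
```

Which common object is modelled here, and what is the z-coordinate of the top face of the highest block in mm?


A staircase. The total rise is 1190 mm.

7 identical blocks, each offset up and back from the previous — a staircase. Each step is 170 mm tall and there are 7 of them, so the total rise is 7 × 170 = 1190 mm.


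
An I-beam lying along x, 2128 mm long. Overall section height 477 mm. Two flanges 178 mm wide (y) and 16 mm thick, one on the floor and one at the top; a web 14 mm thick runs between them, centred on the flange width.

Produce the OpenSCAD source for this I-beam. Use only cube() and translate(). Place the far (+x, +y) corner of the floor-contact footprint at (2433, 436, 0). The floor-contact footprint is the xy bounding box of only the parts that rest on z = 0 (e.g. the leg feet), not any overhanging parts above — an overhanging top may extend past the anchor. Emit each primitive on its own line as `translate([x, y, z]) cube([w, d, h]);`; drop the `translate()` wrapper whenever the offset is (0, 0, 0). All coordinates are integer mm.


translate([305, 258, 0]) cube([2128, 178, 16]);
translate([305, 340, 16]) cube([2128, 14, 445]);
translate([305, 258, 461]) cube([2128, 178, 16]);


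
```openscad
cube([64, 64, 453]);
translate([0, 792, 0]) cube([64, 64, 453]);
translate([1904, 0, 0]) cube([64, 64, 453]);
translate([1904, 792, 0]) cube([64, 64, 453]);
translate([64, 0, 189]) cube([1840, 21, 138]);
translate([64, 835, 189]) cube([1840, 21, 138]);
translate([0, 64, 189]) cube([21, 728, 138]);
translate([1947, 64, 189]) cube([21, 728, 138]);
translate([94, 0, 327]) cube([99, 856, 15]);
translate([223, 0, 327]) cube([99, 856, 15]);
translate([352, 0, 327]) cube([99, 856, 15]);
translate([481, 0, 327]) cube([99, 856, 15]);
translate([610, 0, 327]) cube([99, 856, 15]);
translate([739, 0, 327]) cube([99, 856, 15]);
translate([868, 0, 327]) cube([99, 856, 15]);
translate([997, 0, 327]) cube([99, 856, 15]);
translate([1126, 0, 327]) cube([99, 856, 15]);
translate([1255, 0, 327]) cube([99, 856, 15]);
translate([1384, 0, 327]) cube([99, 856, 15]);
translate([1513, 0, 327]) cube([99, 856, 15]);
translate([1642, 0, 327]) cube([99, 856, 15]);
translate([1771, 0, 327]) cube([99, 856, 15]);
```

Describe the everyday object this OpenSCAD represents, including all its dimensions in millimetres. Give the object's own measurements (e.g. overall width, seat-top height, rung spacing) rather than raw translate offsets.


A bed frame 1968 mm long (x) by 856 mm wide (y). Four 64×64 mm corner posts, 453 mm tall, at the corners of the footprint. Four rails of 21 mm thickness and 138 mm height run between adjacent posts with their undersides at z = 189 mm, their outer faces flush with the outside of the frame (the two x-running rails run between the posts' inner faces; the two y-running rails run between the posts' inner faces). 14 slats, each 99 mm wide (x) and 15 mm thick, lie across the top of the two x-running rails, running the full 856 mm width of the frame in y; along x they sit between the end posts with a 30 mm gap after the −x posts and between neighbouring slats, leaving 34 mm before the +x posts.


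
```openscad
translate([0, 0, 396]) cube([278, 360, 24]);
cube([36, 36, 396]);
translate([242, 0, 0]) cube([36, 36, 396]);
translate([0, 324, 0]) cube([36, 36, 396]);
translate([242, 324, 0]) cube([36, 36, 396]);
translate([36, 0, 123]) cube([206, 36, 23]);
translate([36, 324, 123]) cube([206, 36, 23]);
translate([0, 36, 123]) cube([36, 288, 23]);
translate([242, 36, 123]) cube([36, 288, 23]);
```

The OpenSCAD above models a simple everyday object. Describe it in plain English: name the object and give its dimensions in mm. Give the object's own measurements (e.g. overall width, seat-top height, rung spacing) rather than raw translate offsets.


A simple wooden stool: a rectangular seat 278 mm (x) by 360 mm (y), 24 mm thick, top face at z = 420 mm, on four square legs, each 36×36 mm in cross-section. The legs rest on z = 0, each flush with a corner of the seat. Four stretchers, 36 mm wide and 23 mm tall, connect adjacent legs with their undersides at z = 123 mm, each running between the inner faces of the legs it joins and aligned with the legs' outer faces on the other axis.


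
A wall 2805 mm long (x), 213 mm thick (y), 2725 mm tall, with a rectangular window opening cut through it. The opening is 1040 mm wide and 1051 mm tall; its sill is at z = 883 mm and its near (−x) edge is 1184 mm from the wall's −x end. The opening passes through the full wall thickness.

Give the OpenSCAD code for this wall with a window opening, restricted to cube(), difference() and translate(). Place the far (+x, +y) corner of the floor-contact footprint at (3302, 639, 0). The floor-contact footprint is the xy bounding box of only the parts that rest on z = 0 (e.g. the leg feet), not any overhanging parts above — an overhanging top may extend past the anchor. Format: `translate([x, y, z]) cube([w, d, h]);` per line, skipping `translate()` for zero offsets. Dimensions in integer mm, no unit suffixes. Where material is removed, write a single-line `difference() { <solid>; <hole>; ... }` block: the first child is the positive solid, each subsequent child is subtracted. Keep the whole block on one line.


difference() { translate([497, 426, 0]) cube([2805, 213, 2725]); translate([1681, 426, 883]) cube([1040, 213, 1051]); }


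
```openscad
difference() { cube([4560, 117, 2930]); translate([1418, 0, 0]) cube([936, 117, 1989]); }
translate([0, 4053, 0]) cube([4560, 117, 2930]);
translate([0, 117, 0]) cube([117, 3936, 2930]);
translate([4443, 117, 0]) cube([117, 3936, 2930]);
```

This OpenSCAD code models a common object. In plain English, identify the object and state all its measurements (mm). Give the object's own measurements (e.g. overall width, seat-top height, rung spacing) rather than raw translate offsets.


A single room: four walls, each 2930 mm tall and 117 mm thick, enclosing an outside footprint 4560×4170 mm (x × y), no floor or roof. The front and back walls (−y and +y sides) run the full x-width; the side walls fit between their inner faces. A door opening 936 mm wide and 1989 mm tall is cut through the front wall from the floor up, its −x edge 1418 mm from the wall's −x end.


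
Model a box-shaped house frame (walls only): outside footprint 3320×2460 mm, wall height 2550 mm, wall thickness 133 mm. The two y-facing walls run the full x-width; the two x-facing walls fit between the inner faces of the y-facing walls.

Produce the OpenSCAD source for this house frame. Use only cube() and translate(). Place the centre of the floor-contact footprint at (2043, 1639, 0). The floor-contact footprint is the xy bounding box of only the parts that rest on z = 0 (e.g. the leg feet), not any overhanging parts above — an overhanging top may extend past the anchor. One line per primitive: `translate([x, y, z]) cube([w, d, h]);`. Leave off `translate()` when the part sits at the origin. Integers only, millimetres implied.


translate([383, 409, 0]) cube([3320, 133, 2550]);
translate([383, 2736, 0]) cube([3320, 133, 2550]);
translate([383, 542, 0]) cube([133, 2194, 2550]);
translate([3570, 542, 0]) cube([133, 2194, 2550]);


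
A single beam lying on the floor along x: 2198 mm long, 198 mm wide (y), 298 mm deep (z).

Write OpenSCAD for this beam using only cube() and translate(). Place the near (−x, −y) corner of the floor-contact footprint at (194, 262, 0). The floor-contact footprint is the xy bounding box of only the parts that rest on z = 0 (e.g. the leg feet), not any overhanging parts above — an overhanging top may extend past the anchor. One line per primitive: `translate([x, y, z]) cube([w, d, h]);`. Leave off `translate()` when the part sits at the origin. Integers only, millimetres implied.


translate([194, 262, 0]) cube([2198, 198, 298]);


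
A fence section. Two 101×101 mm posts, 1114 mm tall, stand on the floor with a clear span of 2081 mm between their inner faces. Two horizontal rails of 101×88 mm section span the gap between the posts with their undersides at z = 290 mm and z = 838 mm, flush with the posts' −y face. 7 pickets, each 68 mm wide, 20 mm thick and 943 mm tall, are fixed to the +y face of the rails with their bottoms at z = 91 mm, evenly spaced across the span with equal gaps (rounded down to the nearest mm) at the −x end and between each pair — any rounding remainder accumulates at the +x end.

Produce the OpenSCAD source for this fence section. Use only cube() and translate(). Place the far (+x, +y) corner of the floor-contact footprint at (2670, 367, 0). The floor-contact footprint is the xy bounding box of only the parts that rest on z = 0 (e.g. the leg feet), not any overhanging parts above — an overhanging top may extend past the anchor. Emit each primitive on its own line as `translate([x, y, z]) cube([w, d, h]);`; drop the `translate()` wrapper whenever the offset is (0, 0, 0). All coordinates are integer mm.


translate([387, 266, 0]) cube([101, 101, 1114]);
translate([2569, 266, 0]) cube([101, 101, 1114]);
translate([488, 266, 290]) cube([2081, 101, 88]);
translate([488, 266, 838]) cube([2081, 101, 88]);
translate([688, 367, 91]) cube([68, 20, 943]);
translate([956, 367, 91]) cube([68, 20, 943]);
translate([1224, 367, 91]) cube([68, 20, 943]);
translate([1492, 367, 91]) cube([68, 20, 943]);
translate([1760, 367, 91]) cube([68, 20, 943]);
translate([2028, 367, 91]) cube([68, 20, 943]);
translate([2296, 367, 91]) cube([68, 20, 943]);


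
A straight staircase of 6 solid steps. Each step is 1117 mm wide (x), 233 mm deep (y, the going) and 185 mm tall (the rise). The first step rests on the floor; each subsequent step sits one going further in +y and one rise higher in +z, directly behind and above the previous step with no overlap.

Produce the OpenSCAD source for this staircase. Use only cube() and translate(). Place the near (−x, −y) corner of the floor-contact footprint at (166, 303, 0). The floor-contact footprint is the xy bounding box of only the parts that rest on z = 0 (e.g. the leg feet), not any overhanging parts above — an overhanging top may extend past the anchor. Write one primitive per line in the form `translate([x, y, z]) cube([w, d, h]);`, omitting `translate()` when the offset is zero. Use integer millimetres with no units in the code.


translate([166, 303, 0]) cube([1117, 233, 185]);
translate([166, 536, 185]) cube([1117, 233, 185]);
translate([166, 769, 370]) cube([1117, 233, 185]);
translate([166, 1002, 555]) cube([1117, 233, 185]);
translate([166, 1235, 740]) cube([1117, 233, 185]);
translate([166, 1468, 925]) cube([1117, 233, 185]);


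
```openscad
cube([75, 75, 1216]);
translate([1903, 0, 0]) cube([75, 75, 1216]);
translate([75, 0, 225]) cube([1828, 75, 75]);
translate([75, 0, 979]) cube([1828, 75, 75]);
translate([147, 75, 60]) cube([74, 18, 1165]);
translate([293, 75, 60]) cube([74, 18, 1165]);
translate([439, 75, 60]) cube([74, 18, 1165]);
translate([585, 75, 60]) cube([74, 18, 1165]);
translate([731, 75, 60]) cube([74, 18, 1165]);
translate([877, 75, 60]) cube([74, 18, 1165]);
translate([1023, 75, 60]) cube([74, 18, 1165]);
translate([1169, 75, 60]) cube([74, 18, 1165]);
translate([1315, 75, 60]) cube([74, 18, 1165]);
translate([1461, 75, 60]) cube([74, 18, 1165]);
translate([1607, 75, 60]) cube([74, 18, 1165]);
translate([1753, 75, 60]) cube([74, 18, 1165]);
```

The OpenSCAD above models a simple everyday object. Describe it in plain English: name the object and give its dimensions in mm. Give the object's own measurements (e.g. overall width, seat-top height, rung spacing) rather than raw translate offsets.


A fence section. Two 75×75 mm posts, 1216 mm tall, stand on the floor with a clear span of 1828 mm between their inner faces. Two horizontal rails of 75×75 mm section span the gap between the posts with their undersides at z = 225 mm and z = 979 mm, flush with the posts' −y face. 12 pickets, each 74 mm wide, 18 mm thick and 1165 mm tall, are fixed to the +y face of the rails with their bottoms at z = 60 mm, spaced across the span with a 72 mm gap after the −x post and between neighbouring pickets, with 76 mm left before the +x post.


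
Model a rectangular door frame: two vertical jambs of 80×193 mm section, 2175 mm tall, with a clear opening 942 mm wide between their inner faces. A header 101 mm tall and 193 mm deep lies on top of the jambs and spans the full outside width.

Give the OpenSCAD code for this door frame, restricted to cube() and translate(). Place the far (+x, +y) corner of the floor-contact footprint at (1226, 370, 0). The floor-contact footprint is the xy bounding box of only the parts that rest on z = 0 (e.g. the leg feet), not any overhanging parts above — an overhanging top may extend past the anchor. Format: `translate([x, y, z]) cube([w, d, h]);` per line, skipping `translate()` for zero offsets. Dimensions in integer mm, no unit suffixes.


translate([124, 177, 0]) cube([80, 193, 2175]);
translate([1146, 177, 0]) cube([80, 193, 2175]);
translate([124, 177, 2175]) cube([1102, 193, 101]);


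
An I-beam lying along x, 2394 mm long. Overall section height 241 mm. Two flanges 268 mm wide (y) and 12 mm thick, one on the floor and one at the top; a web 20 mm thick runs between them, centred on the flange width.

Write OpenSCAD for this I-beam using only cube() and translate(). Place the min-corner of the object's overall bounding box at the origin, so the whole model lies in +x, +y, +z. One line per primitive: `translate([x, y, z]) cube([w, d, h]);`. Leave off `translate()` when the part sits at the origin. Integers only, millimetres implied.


cube([2394, 268, 12]);
translate([0, 124, 12]) cube([2394, 20, 217]);
translate([0, 0, 229]) cube([2394, 268, 12]);


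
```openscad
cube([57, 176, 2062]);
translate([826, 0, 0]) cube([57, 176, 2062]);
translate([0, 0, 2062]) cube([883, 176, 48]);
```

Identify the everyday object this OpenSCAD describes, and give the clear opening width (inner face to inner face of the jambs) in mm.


A door frame. The clear opening width is 769 mm.

Two 2062 mm tall posts with a header on top — a door frame. The left jamb is 57 mm wide at x = 0; the right jamb starts at x = 826. The clear opening is 826 − 57 = 769 mm.


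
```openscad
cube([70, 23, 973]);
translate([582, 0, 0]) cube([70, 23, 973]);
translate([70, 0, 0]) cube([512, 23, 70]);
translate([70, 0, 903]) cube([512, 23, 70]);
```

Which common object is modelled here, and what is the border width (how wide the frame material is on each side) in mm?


A picture frame. The border width is 70 mm.

Four thin pieces enclosing a rectangular opening — a picture frame. The two full-height stiles are 973 mm tall; the top rail sits at z = 903 and is 70 mm tall, so the border above the opening is 973 − 903 = 70 mm, matching the stile x-width.


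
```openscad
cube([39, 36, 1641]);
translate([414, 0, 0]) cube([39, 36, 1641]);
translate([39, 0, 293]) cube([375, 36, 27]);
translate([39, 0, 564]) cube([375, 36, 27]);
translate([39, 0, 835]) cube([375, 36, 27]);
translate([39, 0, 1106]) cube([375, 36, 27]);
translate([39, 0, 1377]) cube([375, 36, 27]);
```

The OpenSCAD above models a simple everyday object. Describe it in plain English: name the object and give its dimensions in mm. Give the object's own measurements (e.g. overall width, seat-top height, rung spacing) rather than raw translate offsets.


A straight ladder. Two 39×36 mm vertical rails, 1641 mm tall, stand 453 mm apart (outside-to-outside) with their front faces coplanar on the −y side. 5 rungs, each 36 mm deep and 27 mm tall, span between the inner faces of the rails, front faces flush with the rails. The lowest rung's underside is at z = 293 mm and rungs are spaced 271 mm apart (underside to underside).


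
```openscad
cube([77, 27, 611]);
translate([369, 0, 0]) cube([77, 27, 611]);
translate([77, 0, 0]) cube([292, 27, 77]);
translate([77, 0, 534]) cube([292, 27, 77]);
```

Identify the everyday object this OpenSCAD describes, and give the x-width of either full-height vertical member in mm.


A picture frame. The border width is 77 mm.

Four thin pieces enclosing a rectangular opening — a picture frame. The two full-height stiles are 611 mm tall; the top rail sits at z = 534 and is 77 mm tall, so the border above the opening is 611 − 534 = 77 mm, matching the stile x-width.


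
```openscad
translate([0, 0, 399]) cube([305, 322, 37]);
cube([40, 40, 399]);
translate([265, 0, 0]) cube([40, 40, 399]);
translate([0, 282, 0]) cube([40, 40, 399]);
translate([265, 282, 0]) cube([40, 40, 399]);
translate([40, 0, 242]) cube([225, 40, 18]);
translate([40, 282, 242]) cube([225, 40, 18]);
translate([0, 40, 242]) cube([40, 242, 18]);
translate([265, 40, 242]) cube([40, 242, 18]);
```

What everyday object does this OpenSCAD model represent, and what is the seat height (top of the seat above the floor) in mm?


A stool. The seat height is 436 mm.

A 305×322×37 slab at z = 399 on four corner posts — a stool. The seat top is 399 + 37 = 436 mm.


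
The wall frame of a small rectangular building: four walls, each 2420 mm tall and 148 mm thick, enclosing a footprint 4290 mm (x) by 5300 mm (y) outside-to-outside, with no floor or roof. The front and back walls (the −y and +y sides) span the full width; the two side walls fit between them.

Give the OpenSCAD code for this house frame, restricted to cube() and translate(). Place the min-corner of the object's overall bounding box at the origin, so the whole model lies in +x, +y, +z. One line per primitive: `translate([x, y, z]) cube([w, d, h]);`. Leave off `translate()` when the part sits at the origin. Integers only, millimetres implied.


cube([4290, 148, 2420]);
translate([0, 5152, 0]) cube([4290, 148, 2420]);
translate([0, 148, 0]) cube([148, 5004, 2420]);
translate([4142, 148, 0]) cube([148, 5004, 2420]);


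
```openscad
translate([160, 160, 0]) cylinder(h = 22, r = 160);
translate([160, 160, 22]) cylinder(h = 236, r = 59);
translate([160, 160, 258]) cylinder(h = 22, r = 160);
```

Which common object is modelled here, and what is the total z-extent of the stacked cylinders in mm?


A spool. The overall height is 280 mm.

Three coaxial cylinders, large–small–large — a spool. Two 22 mm flanges and a 236 mm core give 22 + 236 + 22 = 280 mm.


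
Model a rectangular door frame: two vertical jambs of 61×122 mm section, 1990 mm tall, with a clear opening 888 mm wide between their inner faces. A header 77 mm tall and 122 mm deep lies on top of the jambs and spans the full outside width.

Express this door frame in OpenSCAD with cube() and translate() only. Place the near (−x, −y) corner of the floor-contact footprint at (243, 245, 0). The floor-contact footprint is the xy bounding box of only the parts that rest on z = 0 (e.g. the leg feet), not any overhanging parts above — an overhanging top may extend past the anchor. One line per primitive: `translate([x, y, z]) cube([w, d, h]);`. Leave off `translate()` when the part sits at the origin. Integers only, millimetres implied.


translate([243, 245, 0]) cube([61, 122, 1990]);
translate([1192, 245, 0]) cube([61, 122, 1990]);
translate([243, 245, 1990]) cube([1010, 122, 77]);


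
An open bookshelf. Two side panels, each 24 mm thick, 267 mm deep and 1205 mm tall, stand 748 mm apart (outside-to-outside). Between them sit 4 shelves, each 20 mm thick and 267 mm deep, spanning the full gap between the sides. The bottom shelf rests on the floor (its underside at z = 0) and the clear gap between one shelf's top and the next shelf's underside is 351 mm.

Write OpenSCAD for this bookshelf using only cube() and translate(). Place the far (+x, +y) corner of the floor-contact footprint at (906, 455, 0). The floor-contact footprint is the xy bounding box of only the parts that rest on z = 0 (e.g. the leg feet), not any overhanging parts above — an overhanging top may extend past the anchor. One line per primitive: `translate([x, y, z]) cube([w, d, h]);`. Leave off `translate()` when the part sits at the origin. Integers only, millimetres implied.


translate([158, 188, 0]) cube([24, 267, 1205]);
translate([882, 188, 0]) cube([24, 267, 1205]);
translate([182, 188, 0]) cube([700, 267, 20]);
translate([182, 188, 371]) cube([700, 267, 20]);
translate([182, 188, 742]) cube([700, 267, 20]);
translate([182, 188, 1113]) cube([700, 267, 20]);


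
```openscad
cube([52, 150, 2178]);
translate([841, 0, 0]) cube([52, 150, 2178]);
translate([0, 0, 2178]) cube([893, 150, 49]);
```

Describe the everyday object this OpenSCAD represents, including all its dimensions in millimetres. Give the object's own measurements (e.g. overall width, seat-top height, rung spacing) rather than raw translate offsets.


A door frame. The clear opening is 789 mm wide and 2178 mm high. Two 52 mm wide jambs, 150 mm deep, stand either side of the opening from the floor to the top of the opening. A 49 mm thick head sits across the top of both jambs, spanning the full outside width of the frame.


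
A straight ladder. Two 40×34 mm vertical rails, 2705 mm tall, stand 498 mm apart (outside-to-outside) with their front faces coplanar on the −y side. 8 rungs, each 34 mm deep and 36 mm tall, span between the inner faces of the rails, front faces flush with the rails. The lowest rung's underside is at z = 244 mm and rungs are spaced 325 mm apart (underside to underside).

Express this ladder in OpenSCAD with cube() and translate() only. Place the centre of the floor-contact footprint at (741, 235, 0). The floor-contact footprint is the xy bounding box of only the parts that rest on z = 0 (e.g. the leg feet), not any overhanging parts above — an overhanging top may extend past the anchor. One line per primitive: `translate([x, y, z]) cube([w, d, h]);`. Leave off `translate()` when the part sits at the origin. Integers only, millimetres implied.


translate([492, 218, 0]) cube([40, 34, 2705]);
translate([950, 218, 0]) cube([40, 34, 2705]);
translate([532, 218, 244]) cube([418, 34, 36]);
translate([532, 218, 569]) cube([418, 34, 36]);
translate([532, 218, 894]) cube([418, 34, 36]);
translate([532, 218, 1219]) cube([418, 34, 36]);
translate([532, 218, 1544]) cube([418, 34, 36]);
translate([532, 218, 1869]) cube([418, 34, 36]);
translate([532, 218, 2194]) cube([418, 34, 36]);
translate([532, 218, 2519]) cube([418, 34, 36]);


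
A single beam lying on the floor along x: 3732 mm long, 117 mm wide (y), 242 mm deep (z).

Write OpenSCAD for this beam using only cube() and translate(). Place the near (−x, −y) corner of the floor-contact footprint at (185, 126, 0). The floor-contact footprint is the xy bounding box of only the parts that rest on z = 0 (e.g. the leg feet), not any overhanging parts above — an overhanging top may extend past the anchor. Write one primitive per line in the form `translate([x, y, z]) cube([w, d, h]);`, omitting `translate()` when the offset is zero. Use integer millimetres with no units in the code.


translate([185, 126, 0]) cube([3732, 117, 242]);


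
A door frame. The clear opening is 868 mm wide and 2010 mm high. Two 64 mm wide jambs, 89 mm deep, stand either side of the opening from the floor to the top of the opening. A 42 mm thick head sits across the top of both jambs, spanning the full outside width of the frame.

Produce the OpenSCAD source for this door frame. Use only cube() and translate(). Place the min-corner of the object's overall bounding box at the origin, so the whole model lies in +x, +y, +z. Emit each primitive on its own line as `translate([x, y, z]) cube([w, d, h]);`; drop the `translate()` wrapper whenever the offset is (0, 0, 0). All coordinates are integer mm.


cube([64, 89, 2010]);
translate([932, 0, 0]) cube([64, 89, 2010]);
translate([0, 0, 2010]) cube([996, 89, 42]);


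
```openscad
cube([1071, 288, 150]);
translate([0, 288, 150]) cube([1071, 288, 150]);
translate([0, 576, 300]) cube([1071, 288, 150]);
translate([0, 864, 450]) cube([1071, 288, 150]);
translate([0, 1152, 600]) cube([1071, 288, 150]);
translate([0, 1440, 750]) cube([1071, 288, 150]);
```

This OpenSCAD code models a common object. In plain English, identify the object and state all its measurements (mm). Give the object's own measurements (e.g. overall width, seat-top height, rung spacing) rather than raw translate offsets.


A straight staircase of 6 solid steps. Each step is 1071 mm wide (x), 288 mm deep (y, the going) and 150 mm tall (the rise). The first step rests on the floor; each subsequent step sits one going further in +y and one rise higher in +z, directly behind and above the previous step with no overlap.


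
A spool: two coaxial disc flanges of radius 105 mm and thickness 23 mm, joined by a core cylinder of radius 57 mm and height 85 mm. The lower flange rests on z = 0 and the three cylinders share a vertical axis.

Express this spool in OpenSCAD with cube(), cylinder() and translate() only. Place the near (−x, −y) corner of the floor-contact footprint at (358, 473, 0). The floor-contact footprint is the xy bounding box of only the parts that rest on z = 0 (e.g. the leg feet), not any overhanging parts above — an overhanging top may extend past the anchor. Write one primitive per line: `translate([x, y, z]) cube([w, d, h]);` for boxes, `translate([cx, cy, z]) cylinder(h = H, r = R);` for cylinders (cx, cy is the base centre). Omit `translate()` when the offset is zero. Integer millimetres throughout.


translate([463, 578, 0]) cylinder(h = 23, r = 105);
translate([463, 578, 23]) cylinder(h = 85, r = 57);
translate([463, 578, 108]) cylinder(h = 23, r = 105);


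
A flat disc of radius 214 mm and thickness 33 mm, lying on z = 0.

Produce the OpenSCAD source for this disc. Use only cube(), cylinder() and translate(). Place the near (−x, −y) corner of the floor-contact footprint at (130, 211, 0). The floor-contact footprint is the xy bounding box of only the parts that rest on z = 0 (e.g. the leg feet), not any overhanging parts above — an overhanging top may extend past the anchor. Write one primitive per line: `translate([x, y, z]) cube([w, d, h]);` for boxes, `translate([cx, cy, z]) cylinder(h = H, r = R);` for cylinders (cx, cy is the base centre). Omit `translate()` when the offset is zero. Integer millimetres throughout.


translate([344, 425, 0]) cylinder(h = 33, r = 214);


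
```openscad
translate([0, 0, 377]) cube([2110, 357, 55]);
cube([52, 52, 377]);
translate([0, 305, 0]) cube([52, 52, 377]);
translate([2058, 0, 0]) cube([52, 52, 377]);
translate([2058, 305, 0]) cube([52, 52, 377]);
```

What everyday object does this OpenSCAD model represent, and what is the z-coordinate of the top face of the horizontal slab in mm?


A bench. The seat-top height is 432 mm.

A long slab on four corner posts — a bench. The slab sits at z = 377 with thickness 55, so the top is 377 + 55 = 432 mm.


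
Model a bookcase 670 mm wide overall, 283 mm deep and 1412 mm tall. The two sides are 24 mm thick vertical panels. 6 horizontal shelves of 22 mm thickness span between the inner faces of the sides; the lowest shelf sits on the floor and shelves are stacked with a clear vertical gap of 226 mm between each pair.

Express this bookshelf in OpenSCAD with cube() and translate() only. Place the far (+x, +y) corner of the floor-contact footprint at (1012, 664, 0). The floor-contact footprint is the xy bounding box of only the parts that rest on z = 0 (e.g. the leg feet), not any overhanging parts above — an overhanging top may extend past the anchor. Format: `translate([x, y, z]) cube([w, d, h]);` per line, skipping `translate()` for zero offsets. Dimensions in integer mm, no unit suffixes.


translate([342, 381, 0]) cube([24, 283, 1412]);
translate([988, 381, 0]) cube([24, 283, 1412]);
translate([366, 381, 0]) cube([622, 283, 22]);
translate([366, 381, 248]) cube([622, 283, 22]);
translate([366, 381, 496]) cube([622, 283, 22]);
translate([366, 381, 744]) cube([622, 283, 22]);
translate([366, 381, 992]) cube([622, 283, 22]);
translate([366, 381, 1240]) cube([622, 283, 22]);


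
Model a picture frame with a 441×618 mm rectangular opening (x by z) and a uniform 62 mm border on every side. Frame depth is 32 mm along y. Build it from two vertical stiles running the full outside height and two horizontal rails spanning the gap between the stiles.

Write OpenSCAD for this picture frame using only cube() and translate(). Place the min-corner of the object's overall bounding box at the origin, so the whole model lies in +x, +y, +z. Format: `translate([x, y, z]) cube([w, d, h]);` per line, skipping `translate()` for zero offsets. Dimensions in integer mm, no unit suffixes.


cube([62, 32, 742]);
translate([503, 0, 0]) cube([62, 32, 742]);
translate([62, 0, 0]) cube([441, 32, 62]);
translate([62, 0, 680]) cube([441, 32, 62]);


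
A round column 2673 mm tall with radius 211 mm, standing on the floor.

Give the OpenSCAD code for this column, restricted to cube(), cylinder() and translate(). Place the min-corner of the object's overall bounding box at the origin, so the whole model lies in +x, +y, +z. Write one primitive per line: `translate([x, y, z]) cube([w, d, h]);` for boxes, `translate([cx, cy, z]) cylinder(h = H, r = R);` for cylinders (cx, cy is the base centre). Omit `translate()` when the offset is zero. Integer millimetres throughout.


translate([211, 211, 0]) cylinder(h = 2673, r = 211);


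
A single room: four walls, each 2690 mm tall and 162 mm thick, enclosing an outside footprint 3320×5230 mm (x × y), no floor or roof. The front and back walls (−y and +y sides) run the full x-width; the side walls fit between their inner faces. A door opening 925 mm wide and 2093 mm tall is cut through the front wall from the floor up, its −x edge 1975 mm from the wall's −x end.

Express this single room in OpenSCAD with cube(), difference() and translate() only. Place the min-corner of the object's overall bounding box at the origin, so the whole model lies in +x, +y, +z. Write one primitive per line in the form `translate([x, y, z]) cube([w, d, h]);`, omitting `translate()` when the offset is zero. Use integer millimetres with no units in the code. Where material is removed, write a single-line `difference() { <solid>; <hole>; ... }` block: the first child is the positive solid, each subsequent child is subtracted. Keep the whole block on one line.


difference() { cube([3320, 162, 2690]); translate([1975, 0, 0]) cube([925, 162, 2093]); }
translate([0, 5068, 0]) cube([3320, 162, 2690]);
translate([0, 162, 0]) cube([162, 4906, 2690]);
translate([3158, 162, 0]) cube([162, 4906, 2690]);


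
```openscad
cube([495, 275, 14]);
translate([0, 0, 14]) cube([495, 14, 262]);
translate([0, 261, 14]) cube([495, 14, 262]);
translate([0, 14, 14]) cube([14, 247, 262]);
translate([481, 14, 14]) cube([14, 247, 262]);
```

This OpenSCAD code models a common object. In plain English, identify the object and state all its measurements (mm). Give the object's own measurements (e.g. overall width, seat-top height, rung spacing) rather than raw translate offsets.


An open-topped rectangular box: outside dimensions 495×275×276 mm, with a uniform wall and base thickness of 14 mm. The base is a full 495×275 slab on the floor; four walls sit on top of the base. The front and back walls (the −y and +y sides) span the full width; the two side walls fit between them.


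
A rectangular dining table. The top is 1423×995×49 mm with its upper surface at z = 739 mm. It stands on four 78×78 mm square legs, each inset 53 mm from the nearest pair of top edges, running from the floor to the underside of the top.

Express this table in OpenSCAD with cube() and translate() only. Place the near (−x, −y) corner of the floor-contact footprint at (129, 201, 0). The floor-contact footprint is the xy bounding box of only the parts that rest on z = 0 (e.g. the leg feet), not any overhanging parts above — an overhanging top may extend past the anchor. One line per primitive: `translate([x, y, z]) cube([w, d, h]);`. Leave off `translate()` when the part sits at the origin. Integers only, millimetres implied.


translate([76, 148, 690]) cube([1423, 995, 49]);
translate([129, 201, 0]) cube([78, 78, 690]);
translate([1368, 201, 0]) cube([78, 78, 690]);
translate([129, 1012, 0]) cube([78, 78, 690]);
translate([1368, 1012, 0]) cube([78, 78, 690]);


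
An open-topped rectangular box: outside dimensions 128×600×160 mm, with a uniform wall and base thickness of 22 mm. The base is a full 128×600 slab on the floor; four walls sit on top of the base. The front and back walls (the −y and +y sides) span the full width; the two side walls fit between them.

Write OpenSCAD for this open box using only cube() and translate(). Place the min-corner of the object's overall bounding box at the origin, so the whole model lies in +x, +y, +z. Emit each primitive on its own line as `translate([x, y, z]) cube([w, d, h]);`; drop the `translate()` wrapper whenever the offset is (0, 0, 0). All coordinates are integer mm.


cube([128, 600, 22]);
translate([0, 0, 22]) cube([128, 22, 138]);
translate([0, 578, 22]) cube([128, 22, 138]);
translate([0, 22, 22]) cube([22, 556, 138]);
translate([106, 22, 22]) cube([22, 556, 138]);


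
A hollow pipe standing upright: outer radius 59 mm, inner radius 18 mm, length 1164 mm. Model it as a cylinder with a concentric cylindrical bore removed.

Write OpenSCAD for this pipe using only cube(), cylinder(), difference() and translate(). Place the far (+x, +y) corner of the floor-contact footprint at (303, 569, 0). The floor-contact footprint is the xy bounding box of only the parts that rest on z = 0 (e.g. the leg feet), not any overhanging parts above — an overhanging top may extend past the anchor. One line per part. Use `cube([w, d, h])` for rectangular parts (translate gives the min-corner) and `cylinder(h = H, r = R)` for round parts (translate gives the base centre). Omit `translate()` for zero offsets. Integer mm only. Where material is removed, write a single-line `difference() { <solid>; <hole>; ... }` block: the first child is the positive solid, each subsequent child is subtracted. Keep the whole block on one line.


difference() { translate([244, 510, 0]) cylinder(h = 1164, r = 59); translate([244, 510, 0]) cylinder(h = 1164, r = 18); }


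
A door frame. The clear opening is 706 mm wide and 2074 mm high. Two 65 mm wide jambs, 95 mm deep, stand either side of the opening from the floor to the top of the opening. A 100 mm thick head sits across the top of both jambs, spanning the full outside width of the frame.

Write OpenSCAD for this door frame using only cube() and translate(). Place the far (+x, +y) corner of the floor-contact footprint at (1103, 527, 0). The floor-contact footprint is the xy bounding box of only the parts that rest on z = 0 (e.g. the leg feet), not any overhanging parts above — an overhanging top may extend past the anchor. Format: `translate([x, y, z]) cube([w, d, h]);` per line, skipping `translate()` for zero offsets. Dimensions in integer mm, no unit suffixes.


translate([267, 432, 0]) cube([65, 95, 2074]);
translate([1038, 432, 0]) cube([65, 95, 2074]);
translate([267, 432, 2074]) cube([836, 95, 100]);


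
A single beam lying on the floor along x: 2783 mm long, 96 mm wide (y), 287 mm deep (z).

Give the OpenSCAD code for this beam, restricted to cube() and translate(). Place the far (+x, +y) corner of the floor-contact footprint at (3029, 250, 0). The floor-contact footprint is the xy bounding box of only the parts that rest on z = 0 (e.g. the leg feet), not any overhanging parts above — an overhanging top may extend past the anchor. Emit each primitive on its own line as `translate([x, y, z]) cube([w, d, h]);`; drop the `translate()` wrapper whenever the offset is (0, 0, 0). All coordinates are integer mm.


translate([246, 154, 0]) cube([2783, 96, 287]);


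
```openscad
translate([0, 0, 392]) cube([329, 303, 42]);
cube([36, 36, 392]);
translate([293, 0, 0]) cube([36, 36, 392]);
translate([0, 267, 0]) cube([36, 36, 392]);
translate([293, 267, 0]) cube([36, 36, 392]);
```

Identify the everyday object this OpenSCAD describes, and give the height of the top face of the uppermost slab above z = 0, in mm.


A stool. The seat height is 434 mm.

A 329×303×42 slab at z = 392 on four corner posts — a stool. The seat top is 392 + 42 = 434 mm.


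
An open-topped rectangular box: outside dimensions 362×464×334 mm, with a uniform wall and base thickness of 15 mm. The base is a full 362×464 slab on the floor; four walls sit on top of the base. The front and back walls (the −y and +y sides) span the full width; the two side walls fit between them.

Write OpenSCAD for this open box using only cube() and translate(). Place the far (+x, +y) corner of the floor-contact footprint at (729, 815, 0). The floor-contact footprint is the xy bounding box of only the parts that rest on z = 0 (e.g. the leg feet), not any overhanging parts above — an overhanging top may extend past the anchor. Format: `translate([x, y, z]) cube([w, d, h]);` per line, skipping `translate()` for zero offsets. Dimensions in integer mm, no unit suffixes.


translate([367, 351, 0]) cube([362, 464, 15]);
translate([367, 351, 15]) cube([362, 15, 319]);
translate([367, 800, 15]) cube([362, 15, 319]);
translate([367, 366, 15]) cube([15, 434, 319]);
translate([714, 366, 15]) cube([15, 434, 319]);


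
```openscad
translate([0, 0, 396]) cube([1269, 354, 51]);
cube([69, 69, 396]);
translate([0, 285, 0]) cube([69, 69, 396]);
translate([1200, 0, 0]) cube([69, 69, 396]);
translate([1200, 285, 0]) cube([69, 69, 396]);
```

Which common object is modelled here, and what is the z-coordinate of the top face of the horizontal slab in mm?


A bench. The seat-top height is 447 mm.

A long slab on four corner posts — a bench. The slab sits at z = 396 with thickness 51, so the top is 396 + 51 = 447 mm.


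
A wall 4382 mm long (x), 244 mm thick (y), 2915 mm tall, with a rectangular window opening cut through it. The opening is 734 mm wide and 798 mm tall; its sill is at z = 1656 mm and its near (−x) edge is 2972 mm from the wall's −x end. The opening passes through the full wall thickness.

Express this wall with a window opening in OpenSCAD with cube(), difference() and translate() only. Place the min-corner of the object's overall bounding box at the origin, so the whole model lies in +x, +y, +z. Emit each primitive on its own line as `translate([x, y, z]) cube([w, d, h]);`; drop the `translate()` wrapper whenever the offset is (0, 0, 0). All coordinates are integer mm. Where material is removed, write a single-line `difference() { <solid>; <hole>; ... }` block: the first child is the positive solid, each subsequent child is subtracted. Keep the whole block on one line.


difference() { cube([4382, 244, 2915]); translate([2972, 0, 1656]) cube([734, 244, 798]); }
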